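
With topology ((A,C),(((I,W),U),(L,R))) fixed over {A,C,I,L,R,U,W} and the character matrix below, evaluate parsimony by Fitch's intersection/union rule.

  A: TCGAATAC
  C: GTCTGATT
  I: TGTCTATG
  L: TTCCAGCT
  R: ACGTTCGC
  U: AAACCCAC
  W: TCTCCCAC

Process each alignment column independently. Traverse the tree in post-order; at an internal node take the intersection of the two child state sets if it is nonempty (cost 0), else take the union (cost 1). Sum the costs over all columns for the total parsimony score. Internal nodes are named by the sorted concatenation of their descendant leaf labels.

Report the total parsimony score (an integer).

29

AC@0: {T} ∪ {G} = {G,T} (union, +1)
IW@0: {T} ∩ {T} = {T} (intersection, +0)
IUW@0: {T} ∪ {A} = {A,T} (union, +1)
LR@0: {T} ∪ {A} = {A,T} (union, +1)
ILRUW@0: {A,T} ∩ {A,T} = {A,T} (intersection, +0)
ACILRUW@0: {G,T} ∩ {A,T} = {T} (intersection, +0)
AC@1: {C} ∪ {T} = {C,T} (union, +1)
IW@1: {G} ∪ {C} = {C,G} (union, +1)
IUW@1: {C,G} ∪ {A} = {A,C,G} (union, +1)
LR@1: {T} ∪ {C} = {C,T} (union, +1)
ILRUW@1: {A,C,G} ∩ {C,T} = {C} (intersection, +0)
ACILRUW@1: {C,T} ∩ {C} = {C} (intersection, +0)
AC@2: {G} ∪ {C} = {C,G} (union, +1)
IW@2: {T} ∩ {T} = {T} (intersection, +0)
IUW@2: {T} ∪ {A} = {A,T} (union, +1)
LR@2: {C} ∪ {G} = {C,G} (union, +1)
ILRUW@2: {A,T} ∪ {C,G} = {A,C,G,T} (union, +1)
ACILRUW@2: {C,G} ∩ {A,C,G,T} = {C,G} (intersection, +0)
AC@3: {A} ∪ {T} = {A,T} (union, +1)
IW@3: {C} ∩ {C} = {C} (intersection, +0)
IUW@3: {C} ∩ {C} = {C} (intersection, +0)
LR@3: {C} ∪ {T} = {C,T} (union, +1)
ILRUW@3: {C} ∩ {C,T} = {C} (intersection, +0)
ACILRUW@3: {A,T} ∪ {C} = {A,C,T} (union, +1)
AC@4: {A} ∪ {G} = {A,G} (union, +1)
IW@4: {T} ∪ {C} = {C,T} (union, +1)
IUW@4: {C,T} ∩ {C} = {C} (intersection, +0)
LR@4: {A} ∪ {T} = {A,T} (union, +1)
ILRUW@4: {C} ∪ {A,T} = {A,C,T} (union, +1)
ACILRUW@4: {A,G} ∩ {A,C,T} = {A} (intersection, +0)
AC@5: {T} ∪ {A} = {A,T} (union, +1)
IW@5: {A} ∪ {C} = {A,C} (union, +1)
IUW@5: {A,C} ∩ {C} = {C} (intersection, +0)
LR@5: {G} ∪ {C} = {C,G} (union, +1)
ILRUW@5: {C} ∩ {C,G} = {C} (intersection, +0)
ACILRUW@5: {A,T} ∪ {C} = {A,C,T} (union, +1)
AC@6: {A} ∪ {T} = {A,T} (union, +1)
IW@6: {T} ∪ {A} = {A,T} (union, +1)
IUW@6: {A,T} ∩ {A} = {A} (intersection, +0)
LR@6: {C} ∪ {G} = {C,G} (union, +1)
ILRUW@6: {A} ∪ {C,G} = {A,C,G} (union, +1)
ACILRUW@6: {A,T} ∩ {A,C,G} = {A} (intersection, +0)
AC@7: {C} ∪ {T} = {C,T} (union, +1)
IW@7: {G} ∪ {C} = {C,G} (union, +1)
IUW@7: {C,G} ∩ {C} = {C} (intersection, +0)
LR@7: {T} ∪ {C} = {C,T} (union, +1)
ILRUW@7: {C} ∩ {C,T} = {C} (intersection, +0)
ACILRUW@7: {C,T} ∩ {C} = {C} (intersection, +0)
per-site changes: [3, 4, 4, 3, 4, 4, 4, 3]; total = 29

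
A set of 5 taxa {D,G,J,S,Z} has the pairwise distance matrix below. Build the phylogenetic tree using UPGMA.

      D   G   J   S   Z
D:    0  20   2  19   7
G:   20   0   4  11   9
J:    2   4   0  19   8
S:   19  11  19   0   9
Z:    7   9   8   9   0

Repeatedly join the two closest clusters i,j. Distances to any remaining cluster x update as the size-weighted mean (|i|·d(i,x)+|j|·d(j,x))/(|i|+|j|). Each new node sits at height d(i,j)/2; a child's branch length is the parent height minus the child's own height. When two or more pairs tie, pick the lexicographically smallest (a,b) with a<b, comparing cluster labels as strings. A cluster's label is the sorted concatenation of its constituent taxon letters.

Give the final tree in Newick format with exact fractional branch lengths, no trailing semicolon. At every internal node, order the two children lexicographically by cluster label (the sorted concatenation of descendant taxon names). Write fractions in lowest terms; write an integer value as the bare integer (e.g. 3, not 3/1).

((((D:1,J:1):11/4,Z:15/4):7/4,G:11/2):7/4,S:29/4)

iteration 1: select D,J (d=2); attach at lengths (1, 1); label the merged cluster DJ
  updated: d(DJ,G)=12, d(DJ,S)=19, d(DJ,Z)=15/2
iteration 2: select DJ,Z (d=15/2); attach at lengths (11/4, 15/4); label the merged cluster DJZ
  updated: d(DJZ,G)=11, d(DJZ,S)=47/3
iteration 3: select DJZ,G (d=11); attach at lengths (7/4, 11/2); label the merged cluster DGJZ
  updated: d(DGJZ,S)=29/2
iteration 4: select DGJZ,S (d=29/2); attach at lengths (7/4, 29/4); label the merged cluster DGJSZ
final tree: ((((D:1,J:1):11/4,Z:15/4):7/4,G:11/2):7/4,S:29/4)
total length: 99/4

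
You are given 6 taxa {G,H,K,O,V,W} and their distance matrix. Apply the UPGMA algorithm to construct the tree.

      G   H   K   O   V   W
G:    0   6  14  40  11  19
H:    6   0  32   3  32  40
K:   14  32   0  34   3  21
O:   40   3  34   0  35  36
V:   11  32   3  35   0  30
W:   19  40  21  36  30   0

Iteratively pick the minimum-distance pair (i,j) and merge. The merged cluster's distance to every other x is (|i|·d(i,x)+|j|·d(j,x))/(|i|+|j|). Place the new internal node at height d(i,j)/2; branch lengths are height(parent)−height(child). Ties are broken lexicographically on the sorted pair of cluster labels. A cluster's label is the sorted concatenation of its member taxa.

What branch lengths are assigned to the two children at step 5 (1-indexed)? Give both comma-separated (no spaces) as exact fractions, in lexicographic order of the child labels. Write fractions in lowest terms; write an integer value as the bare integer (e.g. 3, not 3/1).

iteration 1: select H,O (d=3); attach at lengths (3/2, 3/2); label the merged cluster HO
  updated: d(G,HO)=23, d(HO,K)=33, d(HO,V)=67/2, d(HO,W)=38
iteration 2: select K,V (d=3); attach at lengths (3/2, 3/2); label the merged cluster KV
  updated: d(G,KV)=25/2, d(HO,KV)=133/4, d(KV,W)=51/2
iteration 3: select G,KV (d=25/2); attach at lengths (25/4, 19/4); label the merged cluster GKV
  updated: d(GKV,HO)=179/6, d(GKV,W)=70/3
iteration 4: select GKV,W (d=70/3); attach at lengths (65/12, 35/3); label the merged cluster GKVW
  updated: d(GKVW,HO)=255/8
iteration 5: select GKVW,HO (d=255/8); attach at lengths (205/48, 231/16); label the merged cluster GHKOVW
final tree: (((G:25/4,(K:3/2,V:3/2):19/4):65/12,W:35/3):205/48,(H:3/2,O:3/2):231/16)
total length: 1267/24

205/48,231/16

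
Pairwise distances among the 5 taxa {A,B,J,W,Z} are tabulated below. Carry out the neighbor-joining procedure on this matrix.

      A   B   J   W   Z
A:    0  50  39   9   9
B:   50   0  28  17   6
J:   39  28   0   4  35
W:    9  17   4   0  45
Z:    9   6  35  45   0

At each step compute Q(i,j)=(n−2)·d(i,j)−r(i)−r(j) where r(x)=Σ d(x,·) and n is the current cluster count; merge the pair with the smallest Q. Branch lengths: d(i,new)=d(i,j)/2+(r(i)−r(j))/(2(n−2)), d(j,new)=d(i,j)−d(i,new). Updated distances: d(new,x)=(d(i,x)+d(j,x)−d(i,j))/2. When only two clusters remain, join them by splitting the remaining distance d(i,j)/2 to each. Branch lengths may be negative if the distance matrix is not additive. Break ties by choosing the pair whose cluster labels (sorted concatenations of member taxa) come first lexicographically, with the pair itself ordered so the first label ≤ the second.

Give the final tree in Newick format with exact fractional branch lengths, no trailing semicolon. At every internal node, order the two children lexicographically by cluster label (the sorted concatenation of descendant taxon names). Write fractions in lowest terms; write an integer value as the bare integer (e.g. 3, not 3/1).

iteration 1: select B,Z (d=6, Q=-178); attach at lengths (4, 2); label the merged cluster BZ
  updated: d(A,BZ)=53/2, d(BZ,J)=57/2, d(BZ,W)=28
iteration 2: select A,BZ (d=53/2, Q=-209/2); attach at lengths (89/8, 123/8); label the merged cluster ABZ
  updated: d(ABZ,J)=41/2, d(ABZ,W)=21/4
iteration 3: select ABZ,J (d=41/2, Q=-119/4); attach at lengths (87/8, 77/8); label the merged cluster ABJZ
  updated: d(ABJZ,W)=-45/8
iteration 4: select ABJZ,W (d=-45/8); attach at lengths (-45/16, -45/16); label the merged cluster ABJWZ
final tree: (((A:89/8,(B:4,Z:2):123/8):87/8,J:77/8):-45/16,W:-45/16)
total length: 379/8

(((A:89/8,(B:4,Z:2):123/8):87/8,J:77/8):-45/16,W:-45/16)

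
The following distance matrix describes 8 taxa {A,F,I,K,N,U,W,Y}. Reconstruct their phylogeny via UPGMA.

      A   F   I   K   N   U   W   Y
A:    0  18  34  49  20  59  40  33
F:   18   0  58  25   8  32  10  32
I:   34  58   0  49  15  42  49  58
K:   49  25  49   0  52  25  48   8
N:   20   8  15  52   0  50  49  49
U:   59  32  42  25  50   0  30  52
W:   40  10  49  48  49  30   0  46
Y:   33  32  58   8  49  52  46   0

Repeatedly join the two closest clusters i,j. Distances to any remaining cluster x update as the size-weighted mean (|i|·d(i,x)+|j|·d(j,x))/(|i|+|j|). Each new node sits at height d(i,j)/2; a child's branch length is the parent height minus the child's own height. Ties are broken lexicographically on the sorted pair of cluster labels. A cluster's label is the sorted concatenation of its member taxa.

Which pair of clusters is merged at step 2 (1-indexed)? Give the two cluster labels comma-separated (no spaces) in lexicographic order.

K,Y

step 1: merge (F,N) at d=8; branch lengths F→4, N→4; new cluster FN
  updated: d(A,FN)=19, d(FN,I)=73/2, d(FN,K)=77/2, d(FN,U)=41, d(FN,W)=59/2, d(FN,Y)=81/2
step 2: merge (K,Y) at d=8; branch lengths K→4, Y→4; new cluster KY
  updated: d(A,KY)=41, d(FN,KY)=79/2, d(I,KY)=107/2, d(KY,U)=77/2, d(KY,W)=47
step 3: merge (A,FN) at d=19; branch lengths A→19/2, FN→11/2; new cluster AFN
  updated: d(AFN,I)=107/3, d(AFN,KY)=40, d(AFN,U)=47, d(AFN,W)=33
step 4: merge (U,W) at d=30; branch lengths U→15, W→15; new cluster UW
  updated: d(AFN,UW)=40, d(I,UW)=91/2, d(KY,UW)=171/4
step 5: merge (AFN,I) at d=107/3; branch lengths AFN→25/3, I→107/6; new cluster AFIN
  updated: d(AFIN,KY)=347/8, d(AFIN,UW)=331/8
step 6: merge (AFIN,UW) at d=331/8; branch lengths AFIN→137/48, UW→91/16; new cluster AFINUW
  updated: d(AFINUW,KY)=259/6
step 7: merge (AFINUW,KY) at d=259/6; branch lengths AFINUW→43/48, KY→211/12; new cluster AFIKNUWY
final tree: ((((A:19/2,(F:4,N:4):11/2):25/3,I:107/6):137/48,(U:15,W:15):91/16):43/48,(K:4,Y:4):211/12)
total length: 1827/16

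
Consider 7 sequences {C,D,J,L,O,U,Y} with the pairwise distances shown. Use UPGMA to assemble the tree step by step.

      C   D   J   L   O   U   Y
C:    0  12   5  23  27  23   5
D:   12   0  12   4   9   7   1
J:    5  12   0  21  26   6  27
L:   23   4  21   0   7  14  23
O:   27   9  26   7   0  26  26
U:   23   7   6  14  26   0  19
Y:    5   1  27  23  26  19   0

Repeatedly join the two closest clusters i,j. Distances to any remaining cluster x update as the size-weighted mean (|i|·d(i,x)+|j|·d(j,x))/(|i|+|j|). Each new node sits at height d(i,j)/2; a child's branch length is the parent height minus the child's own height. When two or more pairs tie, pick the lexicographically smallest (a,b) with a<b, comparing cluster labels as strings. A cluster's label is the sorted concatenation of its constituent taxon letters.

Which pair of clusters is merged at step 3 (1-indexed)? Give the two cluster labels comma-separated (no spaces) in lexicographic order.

iteration 1: select D,Y (d=1); attach at lengths (1/2, 1/2); label the merged cluster DY
  updated: d(C,DY)=17/2, d(DY,J)=39/2, d(DY,L)=27/2, d(DY,O)=35/2, d(DY,U)=13
iteration 2: select C,J (d=5); attach at lengths (5/2, 5/2); label the merged cluster CJ
  updated: d(CJ,DY)=14, d(CJ,L)=22, d(CJ,O)=53/2, d(CJ,U)=29/2
iteration 3: select L,O (d=7); attach at lengths (7/2, 7/2); label the merged cluster LO
  updated: d(CJ,LO)=97/4, d(DY,LO)=31/2, d(LO,U)=20
iteration 4: select DY,U (d=13); attach at lengths (6, 13/2); label the merged cluster DUY
  updated: d(CJ,DUY)=85/6, d(DUY,LO)=17
iteration 5: select CJ,DUY (d=85/6); attach at lengths (55/12, 7/12); label the merged cluster CDJUY
  updated: d(CDJUY,LO)=199/10
iteration 6: select CDJUY,LO (d=199/10); attach at lengths (43/15, 129/20); label the merged cluster CDJLOUY
final tree: (((C:5/2,J:5/2):55/12,((D:1/2,Y:1/2):6,U:13/2):7/12):43/15,(L:7/2,O:7/2):129/20)
total length: 2399/60

L,O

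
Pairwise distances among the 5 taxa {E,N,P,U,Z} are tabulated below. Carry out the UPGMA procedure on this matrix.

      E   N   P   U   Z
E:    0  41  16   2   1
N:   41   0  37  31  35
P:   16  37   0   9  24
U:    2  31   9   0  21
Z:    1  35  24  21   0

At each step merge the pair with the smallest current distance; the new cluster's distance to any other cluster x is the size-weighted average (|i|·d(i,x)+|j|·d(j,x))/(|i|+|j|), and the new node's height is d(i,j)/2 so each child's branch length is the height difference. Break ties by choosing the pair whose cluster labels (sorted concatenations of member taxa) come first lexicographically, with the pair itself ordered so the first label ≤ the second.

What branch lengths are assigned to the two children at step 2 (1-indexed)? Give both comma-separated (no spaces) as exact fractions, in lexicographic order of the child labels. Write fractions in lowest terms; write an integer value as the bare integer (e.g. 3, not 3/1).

9/2,9/2

step 1: merge (E,Z) at d=1; branch lengths E→1/2, Z→1/2; new cluster EZ
  updated: d(EZ,N)=38, d(EZ,P)=20, d(EZ,U)=23/2
step 2: merge (P,U) at d=9; branch lengths P→9/2, U→9/2; new cluster PU
  updated: d(EZ,PU)=63/4, d(N,PU)=34
step 3: merge (EZ,PU) at d=63/4; branch lengths EZ→59/8, PU→27/8; new cluster EPUZ
  updated: d(EPUZ,N)=36
step 4: merge (EPUZ,N) at d=36; branch lengths EPUZ→81/8, N→18; new cluster ENPUZ
final tree: (((E:1/2,Z:1/2):59/8,(P:9/2,U:9/2):27/8):81/8,N:18)
total length: 391/8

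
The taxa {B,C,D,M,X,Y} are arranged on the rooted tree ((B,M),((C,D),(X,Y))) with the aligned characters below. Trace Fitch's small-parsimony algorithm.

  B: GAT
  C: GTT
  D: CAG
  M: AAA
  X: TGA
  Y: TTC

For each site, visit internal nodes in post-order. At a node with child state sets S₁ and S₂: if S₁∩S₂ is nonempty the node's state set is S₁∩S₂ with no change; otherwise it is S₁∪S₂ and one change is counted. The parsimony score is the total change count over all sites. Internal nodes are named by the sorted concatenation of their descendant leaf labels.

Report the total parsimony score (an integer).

BM@0: {G} ∪ {A} = {A,G} (union, +1)
CD@0: {G} ∪ {C} = {C,G} (union, +1)
XY@0: {T} ∩ {T} = {T} (intersection, +0)
CDXY@0: {C,G} ∪ {T} = {C,G,T} (union, +1)
BCDMXY@0: {A,G} ∩ {C,G,T} = {G} (intersection, +0)
BM@1: {A} ∩ {A} = {A} (intersection, +0)
CD@1: {T} ∪ {A} = {A,T} (union, +1)
XY@1: {G} ∪ {T} = {G,T} (union, +1)
CDXY@1: {A,T} ∩ {G,T} = {T} (intersection, +0)
BCDMXY@1: {A} ∪ {T} = {A,T} (union, +1)
BM@2: {T} ∪ {A} = {A,T} (union, +1)
CD@2: {T} ∪ {G} = {G,T} (union, +1)
XY@2: {A} ∪ {C} = {A,C} (union, +1)
CDXY@2: {G,T} ∪ {A,C} = {A,C,G,T} (union, +1)
BCDMXY@2: {A,T} ∩ {A,C,G,T} = {A,T} (intersection, +0)
per-site changes: [3, 3, 4]; total = 10

10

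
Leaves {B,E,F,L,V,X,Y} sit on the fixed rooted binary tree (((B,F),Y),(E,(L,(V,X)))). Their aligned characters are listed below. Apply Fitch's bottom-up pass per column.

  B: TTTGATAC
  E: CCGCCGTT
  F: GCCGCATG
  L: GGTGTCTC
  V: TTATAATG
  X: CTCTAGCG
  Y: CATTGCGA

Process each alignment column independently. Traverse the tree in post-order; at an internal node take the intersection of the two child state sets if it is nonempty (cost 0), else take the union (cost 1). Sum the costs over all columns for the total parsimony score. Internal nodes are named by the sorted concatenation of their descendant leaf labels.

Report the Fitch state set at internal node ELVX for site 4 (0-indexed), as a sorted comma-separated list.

site 0, node BF: B={T} ∪ F={G} → {G,T} (+1)
site 0, node BFY: BF={G,T} ∪ Y={C} → {C,G,T} (+1)
site 0, node VX: V={T} ∪ X={C} → {C,T} (+1)
site 0, node LVX: L={G} ∪ VX={C,T} → {C,G,T} (+1)
site 0, node ELVX: E={C} ∩ LVX={C,G,T} → {C} (+0)
site 0, node BEFLVXY: BFY={C,G,T} ∩ ELVX={C} → {C} (+0)
site 1, node BF: B={T} ∪ F={C} → {C,T} (+1)
site 1, node BFY: BF={C,T} ∪ Y={A} → {A,C,T} (+1)
site 1, node VX: V={T} ∩ X={T} → {T} (+0)
site 1, node LVX: L={G} ∪ VX={T} → {G,T} (+1)
site 1, node ELVX: E={C} ∪ LVX={G,T} → {C,G,T} (+1)
site 1, node BEFLVXY: BFY={A,C,T} ∩ ELVX={C,G,T} → {C,T} (+0)
site 2, node BF: B={T} ∪ F={C} → {C,T} (+1)
site 2, node BFY: BF={C,T} ∩ Y={T} → {T} (+0)
site 2, node VX: V={A} ∪ X={C} → {A,C} (+1)
site 2, node LVX: L={T} ∪ VX={A,C} → {A,C,T} (+1)
site 2, node ELVX: E={G} ∪ LVX={A,C,T} → {A,C,G,T} (+1)
site 2, node BEFLVXY: BFY={T} ∩ ELVX={A,C,G,T} → {T} (+0)
site 3, node BF: B={G} ∩ F={G} → {G} (+0)
site 3, node BFY: BF={G} ∪ Y={T} → {G,T} (+1)
site 3, node VX: V={T} ∩ X={T} → {T} (+0)
site 3, node LVX: L={G} ∪ VX={T} → {G,T} (+1)
site 3, node ELVX: E={C} ∪ LVX={G,T} → {C,G,T} (+1)
site 3, node BEFLVXY: BFY={G,T} ∩ ELVX={C,G,T} → {G,T} (+0)
site 4, node BF: B={A} ∪ F={C} → {A,C} (+1)
site 4, node BFY: BF={A,C} ∪ Y={G} → {A,C,G} (+1)
site 4, node VX: V={A} ∩ X={A} → {A} (+0)
site 4, node LVX: L={T} ∪ VX={A} → {A,T} (+1)
site 4, node ELVX: E={C} ∪ LVX={A,T} → {A,C,T} (+1)
site 4, node BEFLVXY: BFY={A,C,G} ∩ ELVX={A,C,T} → {A,C} (+0)
site 5, node BF: B={T} ∪ F={A} → {A,T} (+1)
site 5, node BFY: BF={A,T} ∪ Y={C} → {A,C,T} (+1)
site 5, node VX: V={A} ∪ X={G} → {A,G} (+1)
site 5, node LVX: L={C} ∪ VX={A,G} → {A,C,G} (+1)
site 5, node ELVX: E={G} ∩ LVX={A,C,G} → {G} (+0)
site 5, node BEFLVXY: BFY={A,C,T} ∪ ELVX={G} → {A,C,G,T} (+1)
site 6, node BF: B={A} ∪ F={T} → {A,T} (+1)
site 6, node BFY: BF={A,T} ∪ Y={G} → {A,G,T} (+1)
site 6, node VX: V={T} ∪ X={C} → {C,T} (+1)
site 6, node LVX: L={T} ∩ VX={C,T} → {T} (+0)
site 6, node ELVX: E={T} ∩ LVX={T} → {T} (+0)
site 6, node BEFLVXY: BFY={A,G,T} ∩ ELVX={T} → {T} (+0)
site 7, node BF: B={C} ∪ F={G} → {C,G} (+1)
site 7, node BFY: BF={C,G} ∪ Y={A} → {A,C,G} (+1)
site 7, node VX: V={G} ∩ X={G} → {G} (+0)
site 7, node LVX: L={C} ∪ VX={G} → {C,G} (+1)
site 7, node ELVX: E={T} ∪ LVX={C,G} → {C,G,T} (+1)
site 7, node BEFLVXY: BFY={A,C,G} ∩ ELVX={C,G,T} → {C,G} (+0)
per-site changes: [4, 4, 4, 3, 4, 5, 3, 4]; total = 31

A,C,T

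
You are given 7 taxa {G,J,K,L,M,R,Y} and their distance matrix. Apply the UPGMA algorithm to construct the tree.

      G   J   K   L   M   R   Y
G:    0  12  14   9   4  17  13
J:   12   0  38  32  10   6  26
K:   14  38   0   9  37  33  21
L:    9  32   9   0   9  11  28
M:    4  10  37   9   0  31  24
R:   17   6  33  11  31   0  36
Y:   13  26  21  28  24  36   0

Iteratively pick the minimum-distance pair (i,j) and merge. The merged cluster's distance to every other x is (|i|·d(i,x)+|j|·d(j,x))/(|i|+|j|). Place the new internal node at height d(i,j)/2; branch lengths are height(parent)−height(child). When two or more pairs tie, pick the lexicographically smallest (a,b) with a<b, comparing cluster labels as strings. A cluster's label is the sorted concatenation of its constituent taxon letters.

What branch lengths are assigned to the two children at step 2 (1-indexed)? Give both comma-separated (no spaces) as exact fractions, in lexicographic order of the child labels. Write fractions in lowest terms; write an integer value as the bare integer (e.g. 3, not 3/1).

iteration 1: select G,M (d=4); attach at lengths (2, 2); label the merged cluster GM
  updated: d(GM,J)=11, d(GM,K)=51/2, d(GM,L)=9, d(GM,R)=24, d(GM,Y)=37/2
iteration 2: select J,R (d=6); attach at lengths (3, 3); label the merged cluster JR
  updated: d(GM,JR)=35/2, d(JR,K)=71/2, d(JR,L)=43/2, d(JR,Y)=31
iteration 3: select GM,L (d=9); attach at lengths (5/2, 9/2); label the merged cluster GLM
  updated: d(GLM,JR)=113/6, d(GLM,K)=20, d(GLM,Y)=65/3
iteration 4: select GLM,JR (d=113/6); attach at lengths (59/12, 77/12); label the merged cluster GJLMR
  updated: d(GJLMR,K)=131/5, d(GJLMR,Y)=127/5
iteration 5: select K,Y (d=21); attach at lengths (21/2, 21/2); label the merged cluster KY
  updated: d(GJLMR,KY)=129/5
iteration 6: select GJLMR,KY (d=129/5); attach at lengths (209/60, 12/5); label the merged cluster GJKLMRY
final tree: ((((G:2,M:2):5/2,L:9/2):59/12,(J:3,R:3):77/12):209/60,(K:21/2,Y:21/2):12/5)
total length: 3313/60

3,3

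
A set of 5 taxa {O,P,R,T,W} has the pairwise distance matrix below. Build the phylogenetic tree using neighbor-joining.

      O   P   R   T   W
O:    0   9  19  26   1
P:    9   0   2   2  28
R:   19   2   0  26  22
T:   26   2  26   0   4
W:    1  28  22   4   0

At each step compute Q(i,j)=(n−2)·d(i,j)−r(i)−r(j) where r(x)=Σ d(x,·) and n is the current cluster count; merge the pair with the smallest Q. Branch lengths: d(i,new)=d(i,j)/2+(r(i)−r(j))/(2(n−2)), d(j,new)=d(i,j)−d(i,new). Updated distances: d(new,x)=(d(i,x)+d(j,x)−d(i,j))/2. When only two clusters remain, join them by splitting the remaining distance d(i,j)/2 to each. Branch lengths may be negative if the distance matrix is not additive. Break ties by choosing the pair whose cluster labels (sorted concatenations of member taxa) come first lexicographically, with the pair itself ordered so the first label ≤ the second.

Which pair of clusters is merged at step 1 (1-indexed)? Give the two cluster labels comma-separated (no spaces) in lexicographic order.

O,W

iteration 1: select O,W (d=1, Q=-107); attach at lengths (1/2, 1/2); label the merged cluster OW
  updated: d(OW,P)=18, d(OW,R)=20, d(OW,T)=29/2
iteration 2: select OW,T (d=29/2, Q=-66); attach at lengths (39/4, 19/4); label the merged cluster OTW
  updated: d(OTW,P)=11/4, d(OTW,R)=63/4
iteration 3: select OTW,P (d=11/4, Q=-41/2); attach at lengths (33/4, -11/2); label the merged cluster OPTW
  updated: d(OPTW,R)=15/2
iteration 4: select OPTW,R (d=15/2); attach at lengths (15/4, 15/4); label the merged cluster OPRTW
final tree: ((((O:1/2,W:1/2):39/4,T:19/4):33/4,P:-11/2):15/4,R:15/4)
total length: 103/4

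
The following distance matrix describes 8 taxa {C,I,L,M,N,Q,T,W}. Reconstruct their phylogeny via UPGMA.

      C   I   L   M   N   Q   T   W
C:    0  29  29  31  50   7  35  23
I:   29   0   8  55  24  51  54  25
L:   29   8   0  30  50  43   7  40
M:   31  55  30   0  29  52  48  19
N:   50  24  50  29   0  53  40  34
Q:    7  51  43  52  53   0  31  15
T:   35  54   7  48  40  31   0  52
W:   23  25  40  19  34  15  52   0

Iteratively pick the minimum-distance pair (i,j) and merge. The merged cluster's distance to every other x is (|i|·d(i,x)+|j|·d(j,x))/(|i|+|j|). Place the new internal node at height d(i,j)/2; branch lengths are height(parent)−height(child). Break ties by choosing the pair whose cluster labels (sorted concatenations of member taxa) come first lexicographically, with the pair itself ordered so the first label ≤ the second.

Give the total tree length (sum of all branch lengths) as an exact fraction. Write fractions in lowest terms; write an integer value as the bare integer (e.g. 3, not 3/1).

833/8

step 1: merge (C,Q) at d=7; branch lengths C→7/2, Q→7/2; new cluster CQ
  updated: d(CQ,I)=40, d(CQ,L)=36, d(CQ,M)=83/2, d(CQ,N)=103/2, d(CQ,T)=33, d(CQ,W)=19
step 2: merge (L,T) at d=7; branch lengths L→7/2, T→7/2; new cluster LT
  updated: d(CQ,LT)=69/2, d(I,LT)=31, d(LT,M)=39, d(LT,N)=45, d(LT,W)=46
step 3: merge (CQ,W) at d=19; branch lengths CQ→6, W→19/2; new cluster CQW
  updated: d(CQW,I)=35, d(CQW,LT)=115/3, d(CQW,M)=34, d(CQW,N)=137/3
step 4: merge (I,N) at d=24; branch lengths I→12, N→12; new cluster IN
  updated: d(CQW,IN)=121/3, d(IN,LT)=38, d(IN,M)=42
step 5: merge (CQW,M) at d=34; branch lengths CQW→15/2, M→17; new cluster CMQW
  updated: d(CMQW,IN)=163/4, d(CMQW,LT)=77/2
step 6: merge (IN,LT) at d=38; branch lengths IN→7, LT→31/2; new cluster ILNT
  updated: d(CMQW,ILNT)=317/8
step 7: merge (CMQW,ILNT) at d=317/8; branch lengths CMQW→45/16, ILNT→13/16; new cluster CILMNQTW
final tree: ((((C:7/2,Q:7/2):6,W:19/2):15/2,M:17):45/16,((I:12,N:12):7,(L:7/2,T:7/2):31/2):13/16)
total length: 833/8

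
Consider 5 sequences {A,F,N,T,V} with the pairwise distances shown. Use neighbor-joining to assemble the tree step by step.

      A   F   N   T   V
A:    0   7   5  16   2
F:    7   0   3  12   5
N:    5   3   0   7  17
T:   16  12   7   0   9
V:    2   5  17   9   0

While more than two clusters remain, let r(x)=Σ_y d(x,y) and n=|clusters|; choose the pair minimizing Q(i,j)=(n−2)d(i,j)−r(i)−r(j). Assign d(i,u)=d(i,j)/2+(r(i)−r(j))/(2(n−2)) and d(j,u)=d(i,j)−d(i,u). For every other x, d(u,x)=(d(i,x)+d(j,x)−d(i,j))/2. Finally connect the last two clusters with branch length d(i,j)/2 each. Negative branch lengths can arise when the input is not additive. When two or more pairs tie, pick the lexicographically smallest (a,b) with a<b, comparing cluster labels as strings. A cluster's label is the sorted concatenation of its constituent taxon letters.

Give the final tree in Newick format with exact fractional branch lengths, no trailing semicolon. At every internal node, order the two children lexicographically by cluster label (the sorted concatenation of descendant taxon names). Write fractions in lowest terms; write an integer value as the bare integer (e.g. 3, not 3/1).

((((A:1/2,V:3/2):33/8,F:7/8):25/8,N:7/8):49/16,T:49/16)

iteration 1: select A,V (d=2, Q=-57); attach at lengths (1/2, 3/2); label the merged cluster AV
  updated: d(AV,F)=5, d(AV,N)=10, d(AV,T)=23/2
iteration 2: select AV,F (d=5, Q=-73/2); attach at lengths (33/8, 7/8); label the merged cluster AFV
  updated: d(AFV,N)=4, d(AFV,T)=37/4
iteration 3: select AFV,N (d=4, Q=-81/4); attach at lengths (25/8, 7/8); label the merged cluster AFNV
  updated: d(AFNV,T)=49/8
iteration 4: select AFNV,T (d=49/8); attach at lengths (49/16, 49/16); label the merged cluster AFNTV
final tree: ((((A:1/2,V:3/2):33/8,F:7/8):25/8,N:7/8):49/16,T:49/16)
total length: 137/8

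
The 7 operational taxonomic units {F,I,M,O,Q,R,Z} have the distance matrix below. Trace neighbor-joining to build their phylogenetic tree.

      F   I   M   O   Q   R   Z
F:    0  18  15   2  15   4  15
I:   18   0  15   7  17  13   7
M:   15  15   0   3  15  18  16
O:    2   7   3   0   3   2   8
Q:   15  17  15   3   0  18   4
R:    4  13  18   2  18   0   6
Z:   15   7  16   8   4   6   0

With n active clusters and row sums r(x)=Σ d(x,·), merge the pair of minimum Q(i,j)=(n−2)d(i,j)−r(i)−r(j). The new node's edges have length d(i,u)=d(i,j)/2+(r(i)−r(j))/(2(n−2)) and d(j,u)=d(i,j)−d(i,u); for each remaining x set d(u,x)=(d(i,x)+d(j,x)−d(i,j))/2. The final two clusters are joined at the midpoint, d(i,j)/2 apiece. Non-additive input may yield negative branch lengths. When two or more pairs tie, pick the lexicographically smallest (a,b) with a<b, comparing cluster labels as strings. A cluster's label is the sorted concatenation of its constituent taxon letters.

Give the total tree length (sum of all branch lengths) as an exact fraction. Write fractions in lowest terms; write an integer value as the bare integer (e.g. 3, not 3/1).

459/16

1. join F+R (d=4, Q=-110) ⇒ FR; edges |F|=14/5, |R|=6/5
  updated: d(FR,I)=27/2, d(FR,M)=29/2, d(FR,O)=0, d(FR,Q)=29/2, d(FR,Z)=17/2
2. join Q+Z (d=4, Q=-81) ⇒ QZ; edges |Q|=13/4, |Z|=3/4
  updated: d(FR,QZ)=19/2, d(I,QZ)=10, d(M,QZ)=27/2, d(O,QZ)=7/2
3. join I+QZ (d=10, Q=-52) ⇒ IQZ; edges |I|=13/2, |QZ|=7/2
  updated: d(FR,IQZ)=13/2, d(IQZ,M)=37/4, d(IQZ,O)=1/4
4. join FR+O (d=0, Q=-97/4) ⇒ FOR; edges |FR|=71/16, |O|=-71/16
  updated: d(FOR,IQZ)=27/8, d(FOR,M)=35/4
5. join FOR+IQZ (d=27/8, Q=-171/8) ⇒ FIOQRZ; edges |FOR|=23/16, |IQZ|=31/16
  updated: d(FIOQRZ,M)=117/16
6. join FIOQRZ+M (d=117/16) ⇒ FIMOQRZ; edges |FIOQRZ|=117/32, |M|=117/32
final tree: ((((F:14/5,R:6/5):71/16,O:-71/16):23/16,(I:13/2,(Q:13/4,Z:3/4):7/2):31/16):117/32,M:117/32)
total length: 459/16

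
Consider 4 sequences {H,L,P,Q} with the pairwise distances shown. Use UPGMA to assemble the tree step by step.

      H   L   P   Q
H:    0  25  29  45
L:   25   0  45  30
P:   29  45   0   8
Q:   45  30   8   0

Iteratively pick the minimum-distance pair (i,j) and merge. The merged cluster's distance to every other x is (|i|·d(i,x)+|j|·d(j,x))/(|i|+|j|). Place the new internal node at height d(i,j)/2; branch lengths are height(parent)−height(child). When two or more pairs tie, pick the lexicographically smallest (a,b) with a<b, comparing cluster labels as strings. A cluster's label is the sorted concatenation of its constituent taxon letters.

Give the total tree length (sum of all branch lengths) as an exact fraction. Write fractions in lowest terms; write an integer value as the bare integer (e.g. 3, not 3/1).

iteration 1: select P,Q (d=8); attach at lengths (4, 4); label the merged cluster PQ
  updated: d(H,PQ)=37, d(L,PQ)=75/2
iteration 2: select H,L (d=25); attach at lengths (25/2, 25/2); label the merged cluster HL
  updated: d(HL,PQ)=149/4
iteration 3: select HL,PQ (d=149/4); attach at lengths (49/8, 117/8); label the merged cluster HLPQ
final tree: ((H:25/2,L:25/2):49/8,(P:4,Q:4):117/8)
total length: 215/4

215/4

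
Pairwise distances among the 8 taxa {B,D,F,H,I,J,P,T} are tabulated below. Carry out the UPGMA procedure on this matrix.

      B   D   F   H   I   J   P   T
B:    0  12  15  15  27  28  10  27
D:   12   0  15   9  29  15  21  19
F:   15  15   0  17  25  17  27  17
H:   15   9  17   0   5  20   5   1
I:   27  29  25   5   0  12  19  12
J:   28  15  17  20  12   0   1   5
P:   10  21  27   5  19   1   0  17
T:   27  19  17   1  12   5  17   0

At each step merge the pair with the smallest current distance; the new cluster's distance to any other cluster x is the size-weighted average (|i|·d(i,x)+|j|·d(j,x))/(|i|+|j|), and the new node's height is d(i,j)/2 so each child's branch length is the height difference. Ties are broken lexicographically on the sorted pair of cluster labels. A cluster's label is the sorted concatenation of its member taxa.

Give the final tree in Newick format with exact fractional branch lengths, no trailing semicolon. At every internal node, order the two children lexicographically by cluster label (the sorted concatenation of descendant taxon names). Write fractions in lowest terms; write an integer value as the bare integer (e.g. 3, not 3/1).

iteration 1: select H,T (d=1); attach at lengths (1/2, 1/2); label the merged cluster HT
  updated: d(B,HT)=21, d(D,HT)=14, d(F,HT)=17, d(HT,I)=17/2, d(HT,J)=25/2, d(HT,P)=11
iteration 2: select J,P (d=1); attach at lengths (1/2, 1/2); label the merged cluster JP
  updated: d(B,JP)=19, d(D,JP)=18, d(F,JP)=22, d(HT,JP)=47/4, d(I,JP)=31/2
iteration 3: select HT,I (d=17/2); attach at lengths (15/4, 17/4); label the merged cluster HIT
  updated: d(B,HIT)=23, d(D,HIT)=19, d(F,HIT)=59/3, d(HIT,JP)=13
iteration 4: select B,D (d=12); attach at lengths (6, 6); label the merged cluster BD
  updated: d(BD,F)=15, d(BD,HIT)=21, d(BD,JP)=37/2
iteration 5: select HIT,JP (d=13); attach at lengths (9/4, 6); label the merged cluster HIJPT
  updated: d(BD,HIJPT)=20, d(F,HIJPT)=103/5
iteration 6: select BD,F (d=15); attach at lengths (3/2, 15/2); label the merged cluster BDF
  updated: d(BDF,HIJPT)=101/5
iteration 7: select BDF,HIJPT (d=101/5); attach at lengths (13/5, 18/5); label the merged cluster BDFHIJPT
final tree: (((B:6,D:6):3/2,F:15/2):13/5,(((H:1/2,T:1/2):15/4,I:17/4):9/4,(J:1/2,P:1/2):6):18/5)
total length: 909/20

(((B:6,D:6):3/2,F:15/2):13/5,(((H:1/2,T:1/2):15/4,I:17/4):9/4,(J:1/2,P:1/2):6):18/5)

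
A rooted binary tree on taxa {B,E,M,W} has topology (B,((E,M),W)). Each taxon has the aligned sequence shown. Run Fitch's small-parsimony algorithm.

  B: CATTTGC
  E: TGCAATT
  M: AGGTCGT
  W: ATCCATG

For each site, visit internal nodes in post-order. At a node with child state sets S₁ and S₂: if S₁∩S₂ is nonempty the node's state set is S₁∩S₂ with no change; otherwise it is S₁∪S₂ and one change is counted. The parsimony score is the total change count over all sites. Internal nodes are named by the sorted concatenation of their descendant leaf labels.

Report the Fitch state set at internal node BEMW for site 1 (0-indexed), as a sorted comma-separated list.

[col 0] EM: children E:{T}, M:{A} ∪→ {A,T}; cost 1
[col 0] EMW: children EM:{A,T}, W:{A} ∩→ {A}; cost 0
[col 0] BEMW: children B:{C}, EMW:{A} ∪→ {A,C}; cost 1
[col 1] EM: children E:{G}, M:{G} ∩→ {G}; cost 0
[col 1] EMW: children EM:{G}, W:{T} ∪→ {G,T}; cost 1
[col 1] BEMW: children B:{A}, EMW:{G,T} ∪→ {A,G,T}; cost 1
[col 2] EM: children E:{C}, M:{G} ∪→ {C,G}; cost 1
[col 2] EMW: children EM:{C,G}, W:{C} ∩→ {C}; cost 0
[col 2] BEMW: children B:{T}, EMW:{C} ∪→ {C,T}; cost 1
[col 3] EM: children E:{A}, M:{T} ∪→ {A,T}; cost 1
[col 3] EMW: children EM:{A,T}, W:{C} ∪→ {A,C,T}; cost 1
[col 3] BEMW: children B:{T}, EMW:{A,C,T} ∩→ {T}; cost 0
[col 4] EM: children E:{A}, M:{C} ∪→ {A,C}; cost 1
[col 4] EMW: children EM:{A,C}, W:{A} ∩→ {A}; cost 0
[col 4] BEMW: children B:{T}, EMW:{A} ∪→ {A,T}; cost 1
[col 5] EM: children E:{T}, M:{G} ∪→ {G,T}; cost 1
[col 5] EMW: children EM:{G,T}, W:{T} ∩→ {T}; cost 0
[col 5] BEMW: children B:{G}, EMW:{T} ∪→ {G,T}; cost 1
[col 6] EM: children E:{T}, M:{T} ∩→ {T}; cost 0
[col 6] EMW: children EM:{T}, W:{G} ∪→ {G,T}; cost 1
[col 6] BEMW: children B:{C}, EMW:{G,T} ∪→ {C,G,T}; cost 1
per-site changes: [2, 2, 2, 2, 2, 2, 2]; total = 14

A,G,T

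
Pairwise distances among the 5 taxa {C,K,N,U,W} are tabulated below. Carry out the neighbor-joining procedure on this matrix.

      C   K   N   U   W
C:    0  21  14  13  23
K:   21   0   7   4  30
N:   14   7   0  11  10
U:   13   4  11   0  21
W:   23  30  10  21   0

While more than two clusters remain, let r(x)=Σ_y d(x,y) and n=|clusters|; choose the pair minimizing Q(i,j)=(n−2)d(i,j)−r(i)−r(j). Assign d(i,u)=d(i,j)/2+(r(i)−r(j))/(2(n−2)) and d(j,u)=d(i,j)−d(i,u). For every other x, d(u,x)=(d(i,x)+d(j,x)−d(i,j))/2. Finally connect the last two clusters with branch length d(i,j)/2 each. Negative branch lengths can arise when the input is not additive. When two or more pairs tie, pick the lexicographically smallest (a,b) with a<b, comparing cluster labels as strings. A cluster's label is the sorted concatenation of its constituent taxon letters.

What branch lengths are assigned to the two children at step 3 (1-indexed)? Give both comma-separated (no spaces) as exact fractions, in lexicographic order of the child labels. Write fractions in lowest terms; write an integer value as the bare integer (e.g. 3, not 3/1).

iteration 1: select K,U (d=4, Q=-99); attach at lengths (25/6, -1/6); label the merged cluster KU
  updated: d(C,KU)=15, d(KU,N)=7, d(KU,W)=47/2
iteration 2: select C,KU (d=15, Q=-135/2); attach at lengths (73/8, 47/8); label the merged cluster CKU
  updated: d(CKU,N)=3, d(CKU,W)=63/4
iteration 3: select CKU,N (d=3, Q=-115/4); attach at lengths (35/8, -11/8); label the merged cluster CKNU
  updated: d(CKNU,W)=91/8
iteration 4: select CKNU,W (d=91/8); attach at lengths (91/16, 91/16); label the merged cluster CKNUW
final tree: (((C:73/8,(K:25/6,U:-1/6):47/8):35/8,N:-11/8):91/16,W:91/16)
total length: 267/8

35/8,-11/8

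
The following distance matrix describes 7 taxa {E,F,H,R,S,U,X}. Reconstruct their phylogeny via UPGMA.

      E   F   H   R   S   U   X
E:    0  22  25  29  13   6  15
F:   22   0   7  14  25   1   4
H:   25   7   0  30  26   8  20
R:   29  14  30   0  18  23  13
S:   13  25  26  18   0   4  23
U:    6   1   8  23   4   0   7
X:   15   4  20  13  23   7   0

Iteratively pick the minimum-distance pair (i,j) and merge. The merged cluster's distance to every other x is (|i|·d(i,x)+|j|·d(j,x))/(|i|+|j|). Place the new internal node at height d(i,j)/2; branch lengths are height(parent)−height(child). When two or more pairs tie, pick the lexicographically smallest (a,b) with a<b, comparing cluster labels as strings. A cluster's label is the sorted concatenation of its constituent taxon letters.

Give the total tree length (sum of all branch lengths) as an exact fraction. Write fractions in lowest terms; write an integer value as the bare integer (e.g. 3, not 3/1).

367/8

iteration 1: select F,U (d=1); attach at lengths (1/2, 1/2); label the merged cluster FU
  updated: d(E,FU)=14, d(FU,H)=15/2, d(FU,R)=37/2, d(FU,S)=29/2, d(FU,X)=11/2
iteration 2: select FU,X (d=11/2); attach at lengths (9/4, 11/4); label the merged cluster FUX
  updated: d(E,FUX)=43/3, d(FUX,H)=35/3, d(FUX,R)=50/3, d(FUX,S)=52/3
iteration 3: select FUX,H (d=35/3); attach at lengths (37/12, 35/6); label the merged cluster FHUX
  updated: d(E,FHUX)=17, d(FHUX,R)=20, d(FHUX,S)=39/2
iteration 4: select E,S (d=13); attach at lengths (13/2, 13/2); label the merged cluster ES
  updated: d(ES,FHUX)=73/4, d(ES,R)=47/2
iteration 5: select ES,FHUX (d=73/4); attach at lengths (21/8, 79/24); label the merged cluster EFHSUX
  updated: d(EFHSUX,R)=127/6
iteration 6: select EFHSUX,R (d=127/6); attach at lengths (35/24, 127/12); label the merged cluster EFHRSUX
final tree: (((E:13/2,S:13/2):21/8,(((F:1/2,U:1/2):9/4,X:11/4):37/12,H:35/6):79/24):35/24,R:127/12)
total length: 367/8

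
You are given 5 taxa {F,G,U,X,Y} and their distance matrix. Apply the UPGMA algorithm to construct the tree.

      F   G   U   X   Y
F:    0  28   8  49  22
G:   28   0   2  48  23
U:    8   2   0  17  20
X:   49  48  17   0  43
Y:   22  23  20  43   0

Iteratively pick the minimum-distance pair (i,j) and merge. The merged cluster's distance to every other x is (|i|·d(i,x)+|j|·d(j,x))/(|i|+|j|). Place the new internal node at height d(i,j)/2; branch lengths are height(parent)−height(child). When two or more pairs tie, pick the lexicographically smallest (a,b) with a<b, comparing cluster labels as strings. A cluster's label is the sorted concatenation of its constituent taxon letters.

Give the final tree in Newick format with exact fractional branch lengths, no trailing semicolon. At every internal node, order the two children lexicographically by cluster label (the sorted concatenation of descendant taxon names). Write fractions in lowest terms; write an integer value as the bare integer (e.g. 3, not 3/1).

step 1: merge (G,U) at d=2; branch lengths G→1, U→1; new cluster GU
  updated: d(F,GU)=18, d(GU,X)=65/2, d(GU,Y)=43/2
step 2: merge (F,GU) at d=18; branch lengths F→9, GU→8; new cluster FGU
  updated: d(FGU,X)=38, d(FGU,Y)=65/3
step 3: merge (FGU,Y) at d=65/3; branch lengths FGU→11/6, Y→65/6; new cluster FGUY
  updated: d(FGUY,X)=157/4
step 4: merge (FGUY,X) at d=157/4; branch lengths FGUY→211/24, X→157/8; new cluster FGUXY
final tree: (((F:9,(G:1,U:1):8):11/6,Y:65/6):211/24,X:157/8)
total length: 721/12

(((F:9,(G:1,U:1):8):11/6,Y:65/6):211/24,X:157/8)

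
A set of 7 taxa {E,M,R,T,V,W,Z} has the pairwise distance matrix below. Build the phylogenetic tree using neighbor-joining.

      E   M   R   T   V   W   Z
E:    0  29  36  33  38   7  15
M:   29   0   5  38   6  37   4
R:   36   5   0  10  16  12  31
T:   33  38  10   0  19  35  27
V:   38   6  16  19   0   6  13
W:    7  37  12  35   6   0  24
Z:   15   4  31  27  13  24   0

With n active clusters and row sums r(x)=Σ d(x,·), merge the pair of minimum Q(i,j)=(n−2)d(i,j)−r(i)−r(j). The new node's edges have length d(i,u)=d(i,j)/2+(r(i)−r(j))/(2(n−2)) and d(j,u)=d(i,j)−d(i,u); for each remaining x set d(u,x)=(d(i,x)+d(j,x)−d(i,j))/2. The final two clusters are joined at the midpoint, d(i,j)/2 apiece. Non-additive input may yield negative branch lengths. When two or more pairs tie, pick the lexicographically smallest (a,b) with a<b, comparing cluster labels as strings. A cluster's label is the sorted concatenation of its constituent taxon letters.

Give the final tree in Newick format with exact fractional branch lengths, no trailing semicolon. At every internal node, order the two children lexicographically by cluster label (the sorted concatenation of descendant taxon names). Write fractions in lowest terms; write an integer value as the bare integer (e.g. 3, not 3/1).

((((E:36/5,W:-1/5):99/8,(R:-1/4,T:41/4):65/8):7/2,(M:11/6,Z:13/6):23/4):7/8,V:7/8)

step 1: merge (E,W) at d=7, Q=-244; branch lengths E→36/5, W→-1/5; new cluster EW
  updated: d(EW,M)=59/2, d(EW,R)=41/2, d(EW,T)=61/2, d(EW,V)=37/2, d(EW,Z)=16
step 2: merge (R,T) at d=10, Q=-167; branch lengths R→-1/4, T→41/4; new cluster RT
  updated: d(EW,RT)=41/2, d(M,RT)=33/2, d(RT,V)=25/2, d(RT,Z)=24
step 3: merge (M,Z) at d=4, Q=-101; branch lengths M→11/6, Z→13/6; new cluster MZ
  updated: d(EW,MZ)=83/4, d(MZ,RT)=73/4, d(MZ,V)=15/2
step 4: merge (EW,RT) at d=41/2, Q=-70; branch lengths EW→99/8, RT→65/8; new cluster ERTW
  updated: d(ERTW,MZ)=37/4, d(ERTW,V)=21/4
step 5: merge (ERTW,MZ) at d=37/4, Q=-22; branch lengths ERTW→7/2, MZ→23/4; new cluster EMRTWZ
  updated: d(EMRTWZ,V)=7/4
step 6: merge (EMRTWZ,V) at d=7/4; branch lengths EMRTWZ→7/8, V→7/8; new cluster EMRTVWZ
final tree: ((((E:36/5,W:-1/5):99/8,(R:-1/4,T:41/4):65/8):7/2,(M:11/6,Z:13/6):23/4):7/8,V:7/8)
total length: 105/2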